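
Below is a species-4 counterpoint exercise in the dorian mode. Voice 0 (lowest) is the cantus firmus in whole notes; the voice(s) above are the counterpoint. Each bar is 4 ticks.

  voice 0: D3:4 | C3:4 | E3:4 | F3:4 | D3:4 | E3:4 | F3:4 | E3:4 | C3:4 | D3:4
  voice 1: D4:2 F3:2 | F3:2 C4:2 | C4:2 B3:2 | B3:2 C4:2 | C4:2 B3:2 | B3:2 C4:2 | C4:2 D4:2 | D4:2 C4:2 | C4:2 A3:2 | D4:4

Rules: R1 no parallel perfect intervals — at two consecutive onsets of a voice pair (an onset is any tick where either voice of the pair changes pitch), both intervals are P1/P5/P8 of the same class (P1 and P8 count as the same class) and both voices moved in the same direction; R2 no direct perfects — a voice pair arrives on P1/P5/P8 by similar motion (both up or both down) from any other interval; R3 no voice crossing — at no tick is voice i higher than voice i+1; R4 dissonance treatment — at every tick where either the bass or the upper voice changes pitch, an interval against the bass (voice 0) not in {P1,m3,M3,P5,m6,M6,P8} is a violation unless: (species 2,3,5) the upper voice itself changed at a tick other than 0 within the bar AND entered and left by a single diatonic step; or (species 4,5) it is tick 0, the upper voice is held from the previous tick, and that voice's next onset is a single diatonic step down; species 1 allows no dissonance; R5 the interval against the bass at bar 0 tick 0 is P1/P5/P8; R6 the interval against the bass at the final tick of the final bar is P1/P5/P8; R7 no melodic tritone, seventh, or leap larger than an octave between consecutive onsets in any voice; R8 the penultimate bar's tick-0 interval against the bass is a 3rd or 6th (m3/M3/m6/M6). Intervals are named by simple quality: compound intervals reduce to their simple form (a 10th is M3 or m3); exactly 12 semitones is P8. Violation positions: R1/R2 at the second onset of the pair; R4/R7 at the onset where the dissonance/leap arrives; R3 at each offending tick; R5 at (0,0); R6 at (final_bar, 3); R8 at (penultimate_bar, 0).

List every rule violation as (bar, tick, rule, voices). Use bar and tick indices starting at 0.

(1, 0, R4, (0, 1))
(3, 0, R4, (0, 1))
(8, 0, R8, (0, 1))
(9, 0, R2, (0, 1))

bar 0: v0=D3 v1=D4 downbeat P8
bar 1: v0=C3 v1=F3 downbeat P4
bar 2: v0=E3 v1=C4 downbeat m6
bar 3: v0=F3 v1=B3 downbeat TT
bar 4: v0=D3 v1=C4 downbeat m7
bar 5: v0=E3 v1=B3 downbeat P5
bar 6: v0=F3 v1=C4 downbeat P5
bar 7: v0=E3 v1=D4 downbeat m7
bar 8: v0=C3 v1=C4 downbeat P8
bar 9: v0=D3 v1=D4 downbeat P8
  -> R4 @ bar 1 tick 0 v(0, 1): C3/F3 P4 untreated
  -> R4 @ bar 3 tick 0 v(0, 1): F3/B3 TT untreated
  -> R8 @ bar 8 tick 0 v(0, 1): penult P8 not 3rd/6th
  -> R2 @ bar 9 tick 0 v(0, 1): C3/A3 M6 -> D3/D4 P8 similar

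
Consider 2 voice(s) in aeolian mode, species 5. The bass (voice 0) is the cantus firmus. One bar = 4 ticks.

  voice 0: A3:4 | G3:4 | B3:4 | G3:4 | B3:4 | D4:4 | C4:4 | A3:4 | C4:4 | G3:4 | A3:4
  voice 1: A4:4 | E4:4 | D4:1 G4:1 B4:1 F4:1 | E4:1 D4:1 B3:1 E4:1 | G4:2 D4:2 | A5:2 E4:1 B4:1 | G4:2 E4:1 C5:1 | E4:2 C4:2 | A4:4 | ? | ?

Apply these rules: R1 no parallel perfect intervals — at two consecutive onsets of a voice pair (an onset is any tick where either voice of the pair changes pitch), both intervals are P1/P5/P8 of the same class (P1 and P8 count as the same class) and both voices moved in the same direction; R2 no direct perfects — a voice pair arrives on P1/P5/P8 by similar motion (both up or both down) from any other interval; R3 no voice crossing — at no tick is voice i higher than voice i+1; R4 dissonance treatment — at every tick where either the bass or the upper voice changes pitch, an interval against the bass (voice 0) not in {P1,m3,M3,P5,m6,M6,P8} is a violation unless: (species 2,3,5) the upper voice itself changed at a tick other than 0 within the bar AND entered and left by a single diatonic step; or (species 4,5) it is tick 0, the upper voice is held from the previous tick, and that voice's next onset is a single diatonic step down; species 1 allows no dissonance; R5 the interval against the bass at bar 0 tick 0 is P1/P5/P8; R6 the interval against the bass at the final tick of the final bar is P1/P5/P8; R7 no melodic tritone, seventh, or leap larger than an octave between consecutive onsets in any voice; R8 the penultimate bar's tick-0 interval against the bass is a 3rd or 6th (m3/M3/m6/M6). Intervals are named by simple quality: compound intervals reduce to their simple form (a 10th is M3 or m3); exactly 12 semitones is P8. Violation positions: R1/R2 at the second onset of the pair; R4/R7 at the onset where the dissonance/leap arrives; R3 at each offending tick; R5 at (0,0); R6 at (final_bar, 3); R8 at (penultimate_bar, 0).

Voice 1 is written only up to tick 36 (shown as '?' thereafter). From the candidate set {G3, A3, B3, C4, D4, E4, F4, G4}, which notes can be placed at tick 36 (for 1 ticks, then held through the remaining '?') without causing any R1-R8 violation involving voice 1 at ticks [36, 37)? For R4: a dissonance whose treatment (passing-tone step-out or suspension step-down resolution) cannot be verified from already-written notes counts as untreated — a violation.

G3: violates R2,R7,R8
A3: violates R4,R8
B3: violates R7
C4: violates R4,R8
D4: violates R2,R8
E4: legal
F4: violates R4,R8
G4: violates R2,R8

{E4}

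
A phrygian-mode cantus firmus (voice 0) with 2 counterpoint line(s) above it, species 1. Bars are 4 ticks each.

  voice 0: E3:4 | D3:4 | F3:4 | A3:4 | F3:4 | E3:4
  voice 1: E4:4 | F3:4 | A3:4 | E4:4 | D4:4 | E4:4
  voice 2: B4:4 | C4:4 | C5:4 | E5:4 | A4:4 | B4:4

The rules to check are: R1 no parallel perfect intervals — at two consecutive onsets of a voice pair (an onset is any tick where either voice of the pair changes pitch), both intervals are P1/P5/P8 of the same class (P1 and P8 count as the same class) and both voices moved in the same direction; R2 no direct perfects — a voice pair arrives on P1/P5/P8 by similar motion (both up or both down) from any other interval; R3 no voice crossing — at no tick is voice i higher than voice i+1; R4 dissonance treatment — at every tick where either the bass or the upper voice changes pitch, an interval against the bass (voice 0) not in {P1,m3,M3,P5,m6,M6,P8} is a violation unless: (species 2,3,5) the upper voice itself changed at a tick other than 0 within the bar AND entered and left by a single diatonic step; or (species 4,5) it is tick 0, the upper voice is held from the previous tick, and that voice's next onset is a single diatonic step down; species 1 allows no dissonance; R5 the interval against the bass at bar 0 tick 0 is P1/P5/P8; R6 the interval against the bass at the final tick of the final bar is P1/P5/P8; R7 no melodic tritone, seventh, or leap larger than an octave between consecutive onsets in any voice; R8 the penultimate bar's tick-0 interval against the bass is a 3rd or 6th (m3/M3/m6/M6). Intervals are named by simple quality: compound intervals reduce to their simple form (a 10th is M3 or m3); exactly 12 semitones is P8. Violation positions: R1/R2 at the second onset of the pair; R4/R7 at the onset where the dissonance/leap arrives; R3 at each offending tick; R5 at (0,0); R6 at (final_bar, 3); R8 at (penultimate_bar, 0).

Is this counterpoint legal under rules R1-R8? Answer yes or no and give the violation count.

bar 0: v0=E3 v1=E4 v2=B4 (P5)
bar 1: v0=D3 v1=F3 v2=C4 (m7)
bar 2: v0=F3 v1=A3 v2=C5 (P5)
bar 3: v0=A3 v1=E4 v2=E5 (P5)
bar 4: v0=F3 v1=D4 v2=A4 (M3)
bar 5: v0=E3 v1=E4 v2=B4 (P5)
  R1 @ bar1.0: E4/B4 P5 -> F3/C4 P5 similar
  R4 @ bar1.0: D3/C4 m7 untreated
  R7 @ bar1.0: E4->F3 leap 11st
  R7 @ bar1.0: B4->C4 leap 11st
  R2 @ bar2.0: D3/C4 m7 -> F3/C5 P5 similar
  R1 @ bar3.0: F3/C5 P5 -> A3/E5 P5 similar
  R2 @ bar3.0: F3/A3 M3 -> A3/E4 P5 similar
  R2 @ bar3.0: A3/C5 m3 -> E4/E5 P8 similar
  R2 @ bar4.0: E4/E5 P8 -> D4/A4 P5 similar
  R1 @ bar5.0: D4/A4 P5 -> E4/B4 P5 similar

No (10 violations)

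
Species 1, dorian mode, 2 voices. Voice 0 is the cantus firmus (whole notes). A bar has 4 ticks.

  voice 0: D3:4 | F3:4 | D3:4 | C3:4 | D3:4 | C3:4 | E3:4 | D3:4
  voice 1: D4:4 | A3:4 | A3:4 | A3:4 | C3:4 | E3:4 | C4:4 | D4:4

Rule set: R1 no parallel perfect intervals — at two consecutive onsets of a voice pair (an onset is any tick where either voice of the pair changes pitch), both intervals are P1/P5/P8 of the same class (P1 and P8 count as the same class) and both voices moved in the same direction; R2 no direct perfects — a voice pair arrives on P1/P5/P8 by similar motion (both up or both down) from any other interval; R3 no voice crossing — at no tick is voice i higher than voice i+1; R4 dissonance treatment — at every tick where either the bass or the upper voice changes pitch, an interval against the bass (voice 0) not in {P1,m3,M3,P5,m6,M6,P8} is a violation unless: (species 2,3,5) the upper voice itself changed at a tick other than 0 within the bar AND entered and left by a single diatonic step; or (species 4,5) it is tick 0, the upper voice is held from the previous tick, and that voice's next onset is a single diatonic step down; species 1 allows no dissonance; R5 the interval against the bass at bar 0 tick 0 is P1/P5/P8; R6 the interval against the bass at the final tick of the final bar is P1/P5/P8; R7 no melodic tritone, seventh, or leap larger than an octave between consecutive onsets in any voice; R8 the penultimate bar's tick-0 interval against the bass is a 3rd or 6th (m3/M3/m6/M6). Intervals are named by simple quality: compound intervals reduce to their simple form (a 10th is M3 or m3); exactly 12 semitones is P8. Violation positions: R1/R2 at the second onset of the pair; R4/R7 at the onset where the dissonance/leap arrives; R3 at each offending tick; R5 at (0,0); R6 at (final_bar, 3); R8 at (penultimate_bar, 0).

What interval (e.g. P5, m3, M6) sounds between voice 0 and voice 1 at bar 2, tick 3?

P5

voice 0=D3 voice 1=A3 -> P5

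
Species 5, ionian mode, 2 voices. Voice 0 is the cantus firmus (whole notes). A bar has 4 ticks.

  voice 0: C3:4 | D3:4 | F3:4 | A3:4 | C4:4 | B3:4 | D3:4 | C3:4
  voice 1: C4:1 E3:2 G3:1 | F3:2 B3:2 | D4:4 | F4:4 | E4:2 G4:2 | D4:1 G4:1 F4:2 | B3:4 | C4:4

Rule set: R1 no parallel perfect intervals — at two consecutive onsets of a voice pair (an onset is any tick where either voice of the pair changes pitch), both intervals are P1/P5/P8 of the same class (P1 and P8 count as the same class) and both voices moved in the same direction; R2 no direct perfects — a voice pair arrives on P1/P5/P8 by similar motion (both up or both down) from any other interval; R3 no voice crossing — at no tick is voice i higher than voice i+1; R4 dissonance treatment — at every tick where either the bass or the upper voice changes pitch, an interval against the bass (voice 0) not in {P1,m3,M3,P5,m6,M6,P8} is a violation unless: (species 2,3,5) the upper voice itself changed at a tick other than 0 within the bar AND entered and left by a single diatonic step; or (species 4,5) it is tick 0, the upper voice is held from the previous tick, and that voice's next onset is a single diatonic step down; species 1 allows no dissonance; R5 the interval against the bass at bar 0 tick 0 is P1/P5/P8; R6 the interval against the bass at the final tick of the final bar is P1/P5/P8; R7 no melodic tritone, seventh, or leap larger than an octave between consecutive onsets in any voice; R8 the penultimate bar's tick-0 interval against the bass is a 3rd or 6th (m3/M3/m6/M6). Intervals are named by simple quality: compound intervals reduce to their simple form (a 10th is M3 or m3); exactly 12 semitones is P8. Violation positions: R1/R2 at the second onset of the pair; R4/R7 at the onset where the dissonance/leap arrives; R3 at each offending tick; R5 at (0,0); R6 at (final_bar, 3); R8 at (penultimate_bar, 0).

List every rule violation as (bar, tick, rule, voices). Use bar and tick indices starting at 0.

bar 0: v0=C3 v1=C4 downbeat P8
bar 1: v0=D3 v1=F3 downbeat m3
bar 2: v0=F3 v1=D4 downbeat M6
bar 3: v0=A3 v1=F4 downbeat m6
bar 4: v0=C4 v1=E4 downbeat M3
bar 5: v0=B3 v1=D4 downbeat m3
bar 6: v0=D3 v1=B3 downbeat M6
bar 7: v0=C3 v1=C4 downbeat P8
  -> R7 @ bar 1 tick 2 v(1,): F3->B3 leap 6st
  -> R4 @ bar 5 tick 2 v(0, 1): B3/F4 TT untreated
  -> R7 @ bar 6 tick 0 v(1,): F4->B3 leap 6st

(1, 2, R7, (1,))
(5, 2, R4, (0, 1))
(6, 0, R7, (1,))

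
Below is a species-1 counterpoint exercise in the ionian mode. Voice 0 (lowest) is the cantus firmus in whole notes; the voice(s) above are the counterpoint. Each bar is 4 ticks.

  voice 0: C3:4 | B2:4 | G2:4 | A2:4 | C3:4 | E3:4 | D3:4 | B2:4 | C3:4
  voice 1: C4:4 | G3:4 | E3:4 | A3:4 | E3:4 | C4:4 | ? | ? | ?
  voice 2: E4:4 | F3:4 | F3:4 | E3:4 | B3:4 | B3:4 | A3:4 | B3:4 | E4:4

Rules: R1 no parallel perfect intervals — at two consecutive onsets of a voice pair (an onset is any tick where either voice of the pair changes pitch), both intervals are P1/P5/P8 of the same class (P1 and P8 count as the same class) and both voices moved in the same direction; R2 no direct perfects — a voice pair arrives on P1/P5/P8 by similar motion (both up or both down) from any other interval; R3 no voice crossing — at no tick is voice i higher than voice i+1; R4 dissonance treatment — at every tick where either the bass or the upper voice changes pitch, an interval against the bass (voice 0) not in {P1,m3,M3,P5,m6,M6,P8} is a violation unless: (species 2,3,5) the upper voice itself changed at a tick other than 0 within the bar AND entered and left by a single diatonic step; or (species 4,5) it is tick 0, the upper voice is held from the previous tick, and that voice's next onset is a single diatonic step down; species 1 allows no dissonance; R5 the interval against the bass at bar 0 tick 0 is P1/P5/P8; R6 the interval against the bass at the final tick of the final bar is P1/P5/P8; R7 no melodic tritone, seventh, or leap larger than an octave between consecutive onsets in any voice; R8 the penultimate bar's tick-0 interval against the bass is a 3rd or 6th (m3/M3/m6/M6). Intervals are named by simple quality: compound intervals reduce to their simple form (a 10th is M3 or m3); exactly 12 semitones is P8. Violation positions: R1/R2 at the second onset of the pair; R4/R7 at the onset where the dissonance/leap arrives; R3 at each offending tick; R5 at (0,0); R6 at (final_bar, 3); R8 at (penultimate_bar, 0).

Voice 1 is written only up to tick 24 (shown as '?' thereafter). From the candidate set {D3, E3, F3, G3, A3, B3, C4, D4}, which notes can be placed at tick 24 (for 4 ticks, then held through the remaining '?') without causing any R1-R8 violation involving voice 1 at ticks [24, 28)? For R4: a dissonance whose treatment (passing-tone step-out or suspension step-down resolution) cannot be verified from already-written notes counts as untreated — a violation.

{F3}

D3: violates R2,R7
E3: violates R4
F3: legal
G3: violates R4
A3: violates R2
B3: violates R3
C4: violates R3,R4
D4: violates R3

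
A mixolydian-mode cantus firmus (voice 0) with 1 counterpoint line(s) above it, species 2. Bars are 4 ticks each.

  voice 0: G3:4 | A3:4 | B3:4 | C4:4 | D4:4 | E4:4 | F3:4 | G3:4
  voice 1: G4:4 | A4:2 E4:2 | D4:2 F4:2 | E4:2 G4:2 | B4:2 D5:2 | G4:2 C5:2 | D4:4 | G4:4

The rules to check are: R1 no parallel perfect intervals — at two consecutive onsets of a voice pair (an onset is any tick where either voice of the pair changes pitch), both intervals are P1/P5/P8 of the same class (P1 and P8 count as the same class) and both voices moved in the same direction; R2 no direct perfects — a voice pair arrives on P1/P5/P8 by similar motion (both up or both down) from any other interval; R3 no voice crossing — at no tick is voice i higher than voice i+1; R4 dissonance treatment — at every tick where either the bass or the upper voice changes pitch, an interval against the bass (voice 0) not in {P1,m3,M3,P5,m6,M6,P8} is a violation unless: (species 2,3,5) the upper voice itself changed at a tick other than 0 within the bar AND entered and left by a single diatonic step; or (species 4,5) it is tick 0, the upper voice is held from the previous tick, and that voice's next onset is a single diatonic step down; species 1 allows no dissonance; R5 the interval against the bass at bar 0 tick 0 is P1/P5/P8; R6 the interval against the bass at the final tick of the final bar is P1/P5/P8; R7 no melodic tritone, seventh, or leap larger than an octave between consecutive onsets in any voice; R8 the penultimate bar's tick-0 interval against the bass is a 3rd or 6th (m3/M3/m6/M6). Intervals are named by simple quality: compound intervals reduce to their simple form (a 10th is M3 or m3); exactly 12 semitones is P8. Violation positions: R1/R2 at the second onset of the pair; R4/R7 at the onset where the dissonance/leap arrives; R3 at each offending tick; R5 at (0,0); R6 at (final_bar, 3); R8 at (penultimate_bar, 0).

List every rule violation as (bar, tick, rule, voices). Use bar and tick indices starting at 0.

bar 0: v0=G3 v1=G4 downbeat P8
bar 1: v0=A3 v1=A4 downbeat P8
bar 2: v0=B3 v1=D4 downbeat m3
bar 3: v0=C4 v1=E4 downbeat M3
bar 4: v0=D4 v1=B4 downbeat M6
bar 5: v0=E4 v1=G4 downbeat m3
bar 6: v0=F3 v1=D4 downbeat M6
bar 7: v0=G3 v1=G4 downbeat P8
  -> R1 @ bar 1 tick 0 v(0, 1): G3/G4 P8 -> A3/A4 P8 similar
  -> R4 @ bar 2 tick 2 v(0, 1): B3/F4 TT untreated
  -> R7 @ bar 6 tick 0 v(0,): E4->F3 leap 11st
  -> R7 @ bar 6 tick 0 v(1,): C5->D4 leap 10st
  -> R2 @ bar 7 tick 0 v(0, 1): F3/D4 M6 -> G3/G4 P8 similar

(1, 0, R1, (0, 1))
(2, 2, R4, (0, 1))
(6, 0, R7, (0,))
(6, 0, R7, (1,))
(7, 0, R2, (0, 1))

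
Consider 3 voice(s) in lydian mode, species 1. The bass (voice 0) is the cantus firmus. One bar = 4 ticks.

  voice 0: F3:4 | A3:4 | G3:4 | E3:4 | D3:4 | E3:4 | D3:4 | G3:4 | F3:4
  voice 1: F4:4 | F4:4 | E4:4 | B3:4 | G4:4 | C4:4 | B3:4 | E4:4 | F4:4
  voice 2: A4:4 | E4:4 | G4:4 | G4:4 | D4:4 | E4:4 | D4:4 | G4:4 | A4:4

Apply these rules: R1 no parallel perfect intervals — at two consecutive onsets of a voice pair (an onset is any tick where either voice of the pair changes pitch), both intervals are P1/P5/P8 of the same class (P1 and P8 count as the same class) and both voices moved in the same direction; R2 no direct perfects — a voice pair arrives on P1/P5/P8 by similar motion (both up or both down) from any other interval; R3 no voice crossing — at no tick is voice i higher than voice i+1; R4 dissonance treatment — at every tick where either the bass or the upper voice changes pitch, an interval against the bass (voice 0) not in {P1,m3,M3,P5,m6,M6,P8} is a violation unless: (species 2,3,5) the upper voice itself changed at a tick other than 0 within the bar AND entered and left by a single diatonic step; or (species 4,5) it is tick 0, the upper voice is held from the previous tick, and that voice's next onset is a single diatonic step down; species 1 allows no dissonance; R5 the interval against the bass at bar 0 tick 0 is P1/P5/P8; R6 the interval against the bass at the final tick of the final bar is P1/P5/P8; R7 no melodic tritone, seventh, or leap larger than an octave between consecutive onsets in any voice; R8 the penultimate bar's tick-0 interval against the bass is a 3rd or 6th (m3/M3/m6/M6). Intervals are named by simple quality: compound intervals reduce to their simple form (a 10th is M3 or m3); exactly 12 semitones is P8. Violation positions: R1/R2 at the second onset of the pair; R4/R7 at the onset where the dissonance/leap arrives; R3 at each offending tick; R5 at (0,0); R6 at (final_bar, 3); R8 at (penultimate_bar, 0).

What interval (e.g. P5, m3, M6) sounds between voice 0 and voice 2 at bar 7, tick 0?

voice 0=G3 voice 2=G4 -> P8

P8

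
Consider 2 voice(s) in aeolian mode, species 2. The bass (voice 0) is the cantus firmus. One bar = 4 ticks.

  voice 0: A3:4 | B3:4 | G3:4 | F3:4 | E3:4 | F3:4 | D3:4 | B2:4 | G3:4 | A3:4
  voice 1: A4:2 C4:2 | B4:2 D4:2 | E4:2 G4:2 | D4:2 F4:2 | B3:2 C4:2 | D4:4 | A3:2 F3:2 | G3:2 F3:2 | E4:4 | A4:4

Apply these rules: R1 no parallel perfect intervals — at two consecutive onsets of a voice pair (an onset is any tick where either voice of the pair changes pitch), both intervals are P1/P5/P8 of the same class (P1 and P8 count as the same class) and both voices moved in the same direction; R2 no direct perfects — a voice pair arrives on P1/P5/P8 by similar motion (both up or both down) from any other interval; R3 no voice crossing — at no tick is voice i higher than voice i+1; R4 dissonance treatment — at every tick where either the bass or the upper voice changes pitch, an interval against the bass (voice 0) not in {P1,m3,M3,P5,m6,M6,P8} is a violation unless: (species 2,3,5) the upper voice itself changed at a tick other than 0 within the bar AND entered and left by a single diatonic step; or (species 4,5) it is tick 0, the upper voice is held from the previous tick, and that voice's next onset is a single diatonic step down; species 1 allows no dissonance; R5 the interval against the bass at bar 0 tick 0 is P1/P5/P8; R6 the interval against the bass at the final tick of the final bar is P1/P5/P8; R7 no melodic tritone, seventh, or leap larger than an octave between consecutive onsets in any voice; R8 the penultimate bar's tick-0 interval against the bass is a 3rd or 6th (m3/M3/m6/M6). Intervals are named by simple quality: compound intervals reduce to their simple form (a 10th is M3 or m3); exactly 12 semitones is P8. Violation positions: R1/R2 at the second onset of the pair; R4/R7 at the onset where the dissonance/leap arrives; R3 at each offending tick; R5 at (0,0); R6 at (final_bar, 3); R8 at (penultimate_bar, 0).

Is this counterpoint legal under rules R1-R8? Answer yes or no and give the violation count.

No (8 violations)

bar 0: v0=A3 v1=A4 (P8)
bar 1: v0=B3 v1=B4 (P8)
bar 2: v0=G3 v1=E4 (M6)
bar 3: v0=F3 v1=D4 (M6)
bar 4: v0=E3 v1=B3 (P5)
bar 5: v0=F3 v1=D4 (M6)
bar 6: v0=D3 v1=A3 (P5)
bar 7: v0=B2 v1=G3 (m6)
bar 8: v0=G3 v1=E4 (M6)
bar 9: v0=A3 v1=A4 (P8)
  R2 @ bar1.0: A3/C4 m3 -> B3/B4 P8 similar
  R7 @ bar1.0: C4->B4 leap 11st
  R2 @ bar4.0: F3/F4 P8 -> E3/B3 P5 similar
  R7 @ bar4.0: F4->B3 leap 6st
  R2 @ bar6.0: F3/D4 M6 -> D3/A3 P5 similar
  R4 @ bar7.2: B2/F3 TT untreated
  R7 @ bar8.0: F3->E4 leap 11st
  R2 @ bar9.0: G3/E4 M6 -> A3/A4 P8 similar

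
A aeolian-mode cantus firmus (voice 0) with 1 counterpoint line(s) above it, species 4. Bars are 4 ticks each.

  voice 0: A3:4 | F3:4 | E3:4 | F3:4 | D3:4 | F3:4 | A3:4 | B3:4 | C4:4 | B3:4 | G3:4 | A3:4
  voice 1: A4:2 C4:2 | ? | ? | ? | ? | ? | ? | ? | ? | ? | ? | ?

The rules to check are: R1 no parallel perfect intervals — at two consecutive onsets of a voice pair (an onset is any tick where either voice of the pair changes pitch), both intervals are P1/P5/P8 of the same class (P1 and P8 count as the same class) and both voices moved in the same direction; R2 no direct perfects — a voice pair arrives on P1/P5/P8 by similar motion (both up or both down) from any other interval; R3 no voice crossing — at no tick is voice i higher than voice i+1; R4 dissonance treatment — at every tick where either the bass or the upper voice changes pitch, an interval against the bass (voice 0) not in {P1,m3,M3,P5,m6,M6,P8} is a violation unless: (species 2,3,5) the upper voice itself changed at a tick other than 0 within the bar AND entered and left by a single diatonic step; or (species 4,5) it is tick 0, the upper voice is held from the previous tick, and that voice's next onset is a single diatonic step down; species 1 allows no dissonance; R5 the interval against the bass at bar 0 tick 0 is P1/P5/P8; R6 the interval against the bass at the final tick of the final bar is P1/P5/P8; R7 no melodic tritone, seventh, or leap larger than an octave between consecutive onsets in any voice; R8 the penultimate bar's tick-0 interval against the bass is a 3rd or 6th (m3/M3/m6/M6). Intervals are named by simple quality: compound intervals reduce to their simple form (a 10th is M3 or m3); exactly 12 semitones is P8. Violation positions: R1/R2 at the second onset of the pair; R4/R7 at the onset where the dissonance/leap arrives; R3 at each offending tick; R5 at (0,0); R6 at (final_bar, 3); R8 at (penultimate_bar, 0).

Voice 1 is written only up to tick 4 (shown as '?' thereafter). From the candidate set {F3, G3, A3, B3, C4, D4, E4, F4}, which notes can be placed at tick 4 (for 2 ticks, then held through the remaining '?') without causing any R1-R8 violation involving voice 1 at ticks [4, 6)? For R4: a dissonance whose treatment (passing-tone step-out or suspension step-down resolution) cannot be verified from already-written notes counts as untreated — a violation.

F3: violates R2
G3: violates R4
A3: legal
B3: violates R4
C4: legal
D4: legal
E4: violates R4
F4: legal

{A3, C4, D4, F4}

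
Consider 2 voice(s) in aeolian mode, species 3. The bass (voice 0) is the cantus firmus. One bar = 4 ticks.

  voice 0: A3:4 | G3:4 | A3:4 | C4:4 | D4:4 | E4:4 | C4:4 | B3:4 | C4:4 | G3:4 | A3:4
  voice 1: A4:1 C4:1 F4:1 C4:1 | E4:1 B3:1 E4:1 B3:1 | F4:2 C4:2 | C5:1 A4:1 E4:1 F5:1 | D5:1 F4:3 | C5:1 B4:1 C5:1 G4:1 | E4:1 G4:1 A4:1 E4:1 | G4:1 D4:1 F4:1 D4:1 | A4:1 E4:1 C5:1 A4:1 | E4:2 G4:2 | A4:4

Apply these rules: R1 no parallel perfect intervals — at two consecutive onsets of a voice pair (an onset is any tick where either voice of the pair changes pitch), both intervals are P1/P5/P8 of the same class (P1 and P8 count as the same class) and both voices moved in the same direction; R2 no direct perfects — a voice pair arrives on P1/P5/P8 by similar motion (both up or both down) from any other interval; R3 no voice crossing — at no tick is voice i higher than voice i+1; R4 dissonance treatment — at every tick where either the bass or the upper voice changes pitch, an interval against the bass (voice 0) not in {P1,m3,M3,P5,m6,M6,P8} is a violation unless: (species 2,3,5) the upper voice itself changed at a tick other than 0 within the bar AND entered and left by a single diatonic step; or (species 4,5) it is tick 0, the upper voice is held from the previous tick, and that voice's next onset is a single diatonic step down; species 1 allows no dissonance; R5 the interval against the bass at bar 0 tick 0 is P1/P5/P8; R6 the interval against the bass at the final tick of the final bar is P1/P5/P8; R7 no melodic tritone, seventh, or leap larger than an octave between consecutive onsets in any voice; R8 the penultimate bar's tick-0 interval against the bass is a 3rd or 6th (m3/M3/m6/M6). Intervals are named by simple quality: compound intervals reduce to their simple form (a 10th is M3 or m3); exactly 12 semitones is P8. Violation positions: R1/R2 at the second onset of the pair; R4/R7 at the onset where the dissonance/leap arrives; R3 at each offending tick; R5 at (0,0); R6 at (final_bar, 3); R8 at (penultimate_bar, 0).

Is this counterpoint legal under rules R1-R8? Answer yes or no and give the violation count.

bar 0: v0=A3 v1=A4 (P8)
bar 1: v0=G3 v1=E4 (M6)
bar 2: v0=A3 v1=F4 (m6)
bar 3: v0=C4 v1=C5 (P8)
bar 4: v0=D4 v1=D5 (P8)
bar 5: v0=E4 v1=C5 (m6)
bar 6: v0=C4 v1=E4 (M3)
bar 7: v0=B3 v1=G4 (m6)
bar 8: v0=C4 v1=A4 (M6)
bar 9: v0=G3 v1=E4 (M6)
bar 10: v0=A3 v1=A4 (P8)
  R7 @ bar2.0: B3->F4 leap 6st
  R2 @ bar3.0: A3/C4 m3 -> C4/C5 P8 similar
  R4 @ bar3.3: C4/F5 P4 untreated
  R7 @ bar3.3: E4->F5 leap 13st
  R4 @ bar7.2: B3/F4 TT untreated
  R1 @ bar10.0: G3/G4 P8 -> A3/A4 P8 similar

No (6 violations)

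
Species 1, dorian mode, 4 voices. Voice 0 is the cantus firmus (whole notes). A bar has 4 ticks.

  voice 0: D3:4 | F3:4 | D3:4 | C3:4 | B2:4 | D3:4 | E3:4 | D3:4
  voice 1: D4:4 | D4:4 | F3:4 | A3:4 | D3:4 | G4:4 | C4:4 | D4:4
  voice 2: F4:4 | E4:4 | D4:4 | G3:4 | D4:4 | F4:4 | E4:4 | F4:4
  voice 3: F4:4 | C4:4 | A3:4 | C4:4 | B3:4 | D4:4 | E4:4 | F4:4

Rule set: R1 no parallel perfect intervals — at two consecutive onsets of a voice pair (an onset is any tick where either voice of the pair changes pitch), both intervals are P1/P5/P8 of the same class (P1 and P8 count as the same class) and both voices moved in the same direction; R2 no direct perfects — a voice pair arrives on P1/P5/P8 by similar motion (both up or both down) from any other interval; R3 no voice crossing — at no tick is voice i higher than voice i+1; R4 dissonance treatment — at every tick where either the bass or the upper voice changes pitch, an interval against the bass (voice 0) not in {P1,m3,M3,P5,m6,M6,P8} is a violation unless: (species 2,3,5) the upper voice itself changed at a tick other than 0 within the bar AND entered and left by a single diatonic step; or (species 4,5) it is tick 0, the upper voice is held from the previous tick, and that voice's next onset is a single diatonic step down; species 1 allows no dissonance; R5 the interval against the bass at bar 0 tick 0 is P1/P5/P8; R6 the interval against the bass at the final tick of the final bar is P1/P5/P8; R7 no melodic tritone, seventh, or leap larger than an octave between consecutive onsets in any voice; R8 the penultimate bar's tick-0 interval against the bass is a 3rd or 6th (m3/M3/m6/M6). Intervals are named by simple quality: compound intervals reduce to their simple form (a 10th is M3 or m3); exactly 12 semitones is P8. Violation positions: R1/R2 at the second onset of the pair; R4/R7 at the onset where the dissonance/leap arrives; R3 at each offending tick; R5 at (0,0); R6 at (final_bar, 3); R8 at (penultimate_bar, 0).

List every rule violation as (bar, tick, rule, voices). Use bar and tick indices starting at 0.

bar 0: v0=D3 v1=D4 v2=F4 v3=F4 downbeat m3
bar 1: v0=F3 v1=D4 v2=E4 v3=C4 downbeat P5
bar 2: v0=D3 v1=F3 v2=D4 v3=A3 downbeat P5
bar 3: v0=C3 v1=A3 v2=G3 v3=C4 downbeat P8
bar 4: v0=B2 v1=D3 v2=D4 v3=B3 downbeat P8
bar 5: v0=D3 v1=G4 v2=F4 v3=D4 downbeat P8
bar 6: v0=E3 v1=C4 v2=E4 v3=E4 downbeat P8
bar 7: v0=D3 v1=D4 v2=F4 v3=F4 downbeat m3
  -> R5 @ bar 0 tick 0 v(0, 2): opens on m3
  -> R5 @ bar 0 tick 0 v(0, 3): opens on m3
  -> R3 @ bar 1 tick 0 v(2, 3): E4 above C4
  -> R4 @ bar 1 tick 0 v(0, 2): F3/E4 M7 untreated
  -> R3 @ bar 1 tick 1 v(2, 3): E4 above C4
  -> R3 @ bar 1 tick 2 v(2, 3): E4 above C4
  -> R3 @ bar 1 tick 3 v(2, 3): E4 above C4
  -> R1 @ bar 2 tick 0 v(0, 3): F3/C4 P5 -> D3/A3 P5 similar
  -> R2 @ bar 2 tick 0 v(0, 2): F3/E4 M7 -> D3/D4 P8 similar
  -> R3 @ bar 2 tick 0 v(2, 3): D4 above A3
  -> R3 @ bar 2 tick 1 v(2, 3): D4 above A3
  -> R3 @ bar 2 tick 2 v(2, 3): D4 above A3
  -> R3 @ bar 2 tick 3 v(2, 3): D4 above A3
  -> R2 @ bar 3 tick 0 v(0, 2): D3/D4 P8 -> C3/G3 P5 similar
  -> R3 @ bar 3 tick 0 v(1, 2): A3 above G3
  -> R3 @ bar 3 tick 1 v(1, 2): A3 above G3
  -> R3 @ bar 3 tick 2 v(1, 2): A3 above G3
  -> R3 @ bar 3 tick 3 v(1, 2): A3 above G3
  -> R1 @ bar 4 tick 0 v(0, 3): C3/C4 P8 -> B2/B3 P8 similar
  -> R3 @ bar 4 tick 0 v(2, 3): D4 above B3
  -> R3 @ bar 4 tick 1 v(2, 3): D4 above B3
  -> R3 @ bar 4 tick 2 v(2, 3): D4 above B3
  -> R3 @ bar 4 tick 3 v(2, 3): D4 above B3
  -> R1 @ bar 5 tick 0 v(0, 3): B2/B3 P8 -> D3/D4 P8 similar
  -> R3 @ bar 5 tick 0 v(1, 2): G4 above F4
  -> R3 @ bar 5 tick 0 v(2, 3): F4 above D4
  -> R4 @ bar 5 tick 0 v(0, 1): D3/G4 P4 untreated
  -> R7 @ bar 5 tick 0 v(1,): D3->G4 leap 17st
  -> R3 @ bar 5 tick 1 v(1, 2): G4 above F4
  -> R3 @ bar 5 tick 1 v(2, 3): F4 above D4
  -> R3 @ bar 5 tick 2 v(1, 2): G4 above F4
  -> R3 @ bar 5 tick 2 v(2, 3): F4 above D4
  -> R3 @ bar 5 tick 3 v(1, 2): G4 above F4
  -> R3 @ bar 5 tick 3 v(2, 3): F4 above D4
  -> R1 @ bar 6 tick 0 v(0, 3): D3/D4 P8 -> E3/E4 P8 similar
  -> R8 @ bar 6 tick 0 v(0, 2): penult P8 not 3rd/6th
  -> R8 @ bar 6 tick 0 v(0, 3): penult P8 not 3rd/6th
  -> R1 @ bar 7 tick 0 v(2, 3): E4/E4 P1 -> F4/F4 P1 similar
  -> R6 @ bar 7 tick 3 v(0, 2): closes on m3
  -> R6 @ bar 7 tick 3 v(0, 3): closes on m3

(0, 0, R5, (0, 2))
(0, 0, R5, (0, 3))
(1, 0, R3, (2, 3))
(1, 0, R4, (0, 2))
(1, 1, R3, (2, 3))
(1, 2, R3, (2, 3))
(1, 3, R3, (2, 3))
(2, 0, R1, (0, 3))
(2, 0, R2, (0, 2))
(2, 0, R3, (2, 3))
(2, 1, R3, (2, 3))
(2, 2, R3, (2, 3))
(2, 3, R3, (2, 3))
(3, 0, R2, (0, 2))
(3, 0, R3, (1, 2))
(3, 1, R3, (1, 2))
(3, 2, R3, (1, 2))
(3, 3, R3, (1, 2))
(4, 0, R1, (0, 3))
(4, 0, R3, (2, 3))
(4, 1, R3, (2, 3))
(4, 2, R3, (2, 3))
(4, 3, R3, (2, 3))
(5, 0, R1, (0, 3))
(5, 0, R3, (1, 2))
(5, 0, R3, (2, 3))
(5, 0, R4, (0, 1))
(5, 0, R7, (1,))
(5, 1, R3, (1, 2))
(5, 1, R3, (2, 3))
(5, 2, R3, (1, 2))
(5, 2, R3, (2, 3))
(5, 3, R3, (1, 2))
(5, 3, R3, (2, 3))
(6, 0, R1, (0, 3))
(6, 0, R8, (0, 2))
(6, 0, R8, (0, 3))
(7, 0, R1, (2, 3))
(7, 3, R6, (0, 2))
(7, 3, R6, (0, 3))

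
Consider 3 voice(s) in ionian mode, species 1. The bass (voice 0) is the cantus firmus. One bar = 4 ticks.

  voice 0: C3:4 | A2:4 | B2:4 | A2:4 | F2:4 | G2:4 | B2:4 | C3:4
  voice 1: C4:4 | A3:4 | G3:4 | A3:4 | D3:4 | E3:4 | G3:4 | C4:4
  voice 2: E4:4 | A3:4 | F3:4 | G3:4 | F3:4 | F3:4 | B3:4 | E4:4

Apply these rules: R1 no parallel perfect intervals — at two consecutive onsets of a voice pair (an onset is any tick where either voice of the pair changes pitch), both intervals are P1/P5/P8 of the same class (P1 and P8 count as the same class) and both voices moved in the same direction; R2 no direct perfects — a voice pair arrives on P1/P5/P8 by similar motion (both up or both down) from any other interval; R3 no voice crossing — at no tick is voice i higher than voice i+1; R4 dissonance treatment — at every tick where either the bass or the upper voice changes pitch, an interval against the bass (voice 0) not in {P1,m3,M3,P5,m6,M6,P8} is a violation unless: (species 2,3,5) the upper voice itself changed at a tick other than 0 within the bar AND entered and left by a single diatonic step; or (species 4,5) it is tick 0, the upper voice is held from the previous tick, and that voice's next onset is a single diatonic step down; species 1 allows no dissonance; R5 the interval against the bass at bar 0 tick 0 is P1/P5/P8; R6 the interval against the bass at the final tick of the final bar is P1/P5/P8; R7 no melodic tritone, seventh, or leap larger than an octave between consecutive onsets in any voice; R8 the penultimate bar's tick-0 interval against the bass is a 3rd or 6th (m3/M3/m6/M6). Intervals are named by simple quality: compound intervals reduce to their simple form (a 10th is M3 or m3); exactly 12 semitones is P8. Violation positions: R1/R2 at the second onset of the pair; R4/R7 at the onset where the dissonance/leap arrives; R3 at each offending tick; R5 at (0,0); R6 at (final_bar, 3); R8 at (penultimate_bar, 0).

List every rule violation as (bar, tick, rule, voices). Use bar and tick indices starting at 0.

(0, 0, R5, (0, 2))
(1, 0, R1, (0, 1))
(1, 0, R2, (0, 2))
(1, 0, R2, (1, 2))
(2, 0, R3, (1, 2))
(2, 0, R4, (0, 2))
(2, 1, R3, (1, 2))
(2, 2, R3, (1, 2))
(2, 3, R3, (1, 2))
(3, 0, R3, (1, 2))
(3, 0, R4, (0, 2))
(3, 1, R3, (1, 2))
(3, 2, R3, (1, 2))
(3, 3, R3, (1, 2))
(4, 0, R2, (0, 2))
(5, 0, R4, (0, 2))
(6, 0, R2, (0, 2))
(6, 0, R7, (2,))
(6, 0, R8, (0, 2))
(7, 0, R2, (0, 1))
(7, 3, R6, (0, 2))

bar 0: v0=C3 v1=C4 v2=E4 downbeat M3
bar 1: v0=A2 v1=A3 v2=A3 downbeat P8
bar 2: v0=B2 v1=G3 v2=F3 downbeat TT
bar 3: v0=A2 v1=A3 v2=G3 downbeat m7
bar 4: v0=F2 v1=D3 v2=F3 downbeat P8
bar 5: v0=G2 v1=E3 v2=F3 downbeat m7
bar 6: v0=B2 v1=G3 v2=B3 downbeat P8
bar 7: v0=C3 v1=C4 v2=E4 downbeat M3
  -> R5 @ bar 0 tick 0 v(0, 2): opens on M3
  -> R1 @ bar 1 tick 0 v(0, 1): C3/C4 P8 -> A2/A3 P8 similar
  -> R2 @ bar 1 tick 0 v(0, 2): C3/E4 M3 -> A2/A3 P8 similar
  -> R2 @ bar 1 tick 0 v(1, 2): C4/E4 M3 -> A3/A3 P1 similar
  -> R3 @ bar 2 tick 0 v(1, 2): G3 above F3
  -> R4 @ bar 2 tick 0 v(0, 2): B2/F3 TT untreated
  -> R3 @ bar 2 tick 1 v(1, 2): G3 above F3
  -> R3 @ bar 2 tick 2 v(1, 2): G3 above F3
  -> R3 @ bar 2 tick 3 v(1, 2): G3 above F3
  -> R3 @ bar 3 tick 0 v(1, 2): A3 above G3
  -> R4 @ bar 3 tick 0 v(0, 2): A2/G3 m7 untreated
  -> R3 @ bar 3 tick 1 v(1, 2): A3 above G3
  -> R3 @ bar 3 tick 2 v(1, 2): A3 above G3
  -> R3 @ bar 3 tick 3 v(1, 2): A3 above G3
  -> R2 @ bar 4 tick 0 v(0, 2): A2/G3 m7 -> F2/F3 P8 similar
  -> R4 @ bar 5 tick 0 v(0, 2): G2/F3 m7 untreated
  -> R2 @ bar 6 tick 0 v(0, 2): G2/F3 m7 -> B2/B3 P8 similar
  -> R7 @ bar 6 tick 0 v(2,): F3->B3 leap 6st
  -> R8 @ bar 6 tick 0 v(0, 2): penult P8 not 3rd/6th
  -> R2 @ bar 7 tick 0 v(0, 1): B2/G3 m6 -> C3/C4 P8 similar
  -> R6 @ bar 7 tick 3 v(0, 2): closes on M3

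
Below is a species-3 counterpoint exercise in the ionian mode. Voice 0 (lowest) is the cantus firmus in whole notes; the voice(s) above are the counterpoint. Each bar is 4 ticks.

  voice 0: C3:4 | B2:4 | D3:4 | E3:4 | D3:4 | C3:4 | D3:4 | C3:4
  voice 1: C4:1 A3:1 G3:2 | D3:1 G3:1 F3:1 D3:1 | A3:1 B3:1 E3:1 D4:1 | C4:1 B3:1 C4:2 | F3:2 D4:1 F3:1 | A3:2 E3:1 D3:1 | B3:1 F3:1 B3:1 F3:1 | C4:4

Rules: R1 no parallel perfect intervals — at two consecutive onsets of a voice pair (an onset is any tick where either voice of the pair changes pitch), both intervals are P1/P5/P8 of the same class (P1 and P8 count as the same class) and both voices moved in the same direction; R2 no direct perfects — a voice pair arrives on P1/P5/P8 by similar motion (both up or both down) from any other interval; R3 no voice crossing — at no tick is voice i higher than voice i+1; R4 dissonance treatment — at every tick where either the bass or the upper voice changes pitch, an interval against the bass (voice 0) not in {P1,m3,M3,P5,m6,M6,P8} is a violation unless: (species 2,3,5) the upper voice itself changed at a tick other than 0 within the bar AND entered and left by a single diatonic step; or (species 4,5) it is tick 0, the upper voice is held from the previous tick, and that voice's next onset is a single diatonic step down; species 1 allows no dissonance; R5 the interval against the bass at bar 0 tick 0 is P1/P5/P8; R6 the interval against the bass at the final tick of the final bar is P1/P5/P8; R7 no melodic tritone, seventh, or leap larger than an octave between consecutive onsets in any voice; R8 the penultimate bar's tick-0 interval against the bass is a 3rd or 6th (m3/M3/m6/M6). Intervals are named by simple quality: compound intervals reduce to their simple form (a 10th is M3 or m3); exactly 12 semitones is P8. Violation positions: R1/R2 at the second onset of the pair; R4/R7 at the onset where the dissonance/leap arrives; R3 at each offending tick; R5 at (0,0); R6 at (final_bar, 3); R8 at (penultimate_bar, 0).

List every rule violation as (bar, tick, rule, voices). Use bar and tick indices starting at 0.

bar 0: v0=C3 v1=C4 downbeat P8
bar 1: v0=B2 v1=D3 downbeat m3
bar 2: v0=D3 v1=A3 downbeat P5
bar 3: v0=E3 v1=C4 downbeat m6
bar 4: v0=D3 v1=F3 downbeat m3
bar 5: v0=C3 v1=A3 downbeat M6
bar 6: v0=D3 v1=B3 downbeat M6
bar 7: v0=C3 v1=C4 downbeat P8
  -> R4 @ bar 1 tick 2 v(0, 1): B2/F3 TT untreated
  -> R2 @ bar 2 tick 0 v(0, 1): B2/D3 m3 -> D3/A3 P5 similar
  -> R4 @ bar 2 tick 2 v(0, 1): D3/E3 M2 untreated
  -> R7 @ bar 2 tick 3 v(1,): E3->D4 leap 10st
  -> R4 @ bar 5 tick 3 v(0, 1): C3/D3 M2 untreated
  -> R7 @ bar 6 tick 1 v(1,): B3->F3 leap 6st
  -> R7 @ bar 6 tick 2 v(1,): F3->B3 leap 6st
  -> R7 @ bar 6 tick 3 v(1,): B3->F3 leap 6st

(1, 2, R4, (0, 1))
(2, 0, R2, (0, 1))
(2, 2, R4, (0, 1))
(2, 3, R7, (1,))
(5, 3, R4, (0, 1))
(6, 1, R7, (1,))
(6, 2, R7, (1,))
(6, 3, R7, (1,))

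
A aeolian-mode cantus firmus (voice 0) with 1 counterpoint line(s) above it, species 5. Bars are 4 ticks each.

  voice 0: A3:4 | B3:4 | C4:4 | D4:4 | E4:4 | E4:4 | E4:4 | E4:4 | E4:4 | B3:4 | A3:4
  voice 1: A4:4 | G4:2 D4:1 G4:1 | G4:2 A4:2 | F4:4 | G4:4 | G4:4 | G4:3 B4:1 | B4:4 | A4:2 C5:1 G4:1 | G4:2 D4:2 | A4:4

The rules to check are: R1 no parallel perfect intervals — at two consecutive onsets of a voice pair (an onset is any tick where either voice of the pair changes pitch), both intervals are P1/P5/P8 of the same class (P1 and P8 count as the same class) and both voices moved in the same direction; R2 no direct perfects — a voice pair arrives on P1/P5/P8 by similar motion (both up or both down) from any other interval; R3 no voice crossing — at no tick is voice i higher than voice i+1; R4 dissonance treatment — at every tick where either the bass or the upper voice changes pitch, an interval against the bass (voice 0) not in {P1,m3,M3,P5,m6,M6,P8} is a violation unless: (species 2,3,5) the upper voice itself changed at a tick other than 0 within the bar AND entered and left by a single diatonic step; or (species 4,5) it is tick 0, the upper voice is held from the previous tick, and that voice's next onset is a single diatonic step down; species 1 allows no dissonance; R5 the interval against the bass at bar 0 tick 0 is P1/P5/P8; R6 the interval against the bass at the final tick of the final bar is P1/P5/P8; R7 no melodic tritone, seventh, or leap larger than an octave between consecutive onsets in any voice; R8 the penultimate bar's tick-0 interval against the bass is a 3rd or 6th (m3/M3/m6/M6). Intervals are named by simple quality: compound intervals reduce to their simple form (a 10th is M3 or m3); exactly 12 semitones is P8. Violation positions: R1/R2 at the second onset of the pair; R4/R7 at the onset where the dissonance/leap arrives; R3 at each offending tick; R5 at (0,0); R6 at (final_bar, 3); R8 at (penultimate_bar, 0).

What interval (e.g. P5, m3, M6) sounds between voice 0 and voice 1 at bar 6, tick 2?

voice 0=E4 voice 1=G4 -> m3

m3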